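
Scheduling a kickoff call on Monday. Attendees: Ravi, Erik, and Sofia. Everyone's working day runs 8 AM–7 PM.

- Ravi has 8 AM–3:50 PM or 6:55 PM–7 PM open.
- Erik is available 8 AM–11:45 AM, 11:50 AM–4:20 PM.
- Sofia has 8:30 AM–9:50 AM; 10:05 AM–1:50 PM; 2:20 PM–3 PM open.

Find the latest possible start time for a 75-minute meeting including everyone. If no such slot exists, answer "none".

12:35

Ravi ∩ Erik: 08:00-11:45, 11:50-15:50.
Ravi ∩ Erik ∩ Sofia: 08:30-09:50, 10:05-11:45, 11:50-13:50, 14:20-15:00.
The last common window of at least 75 minutes is 11:50-13:50; a 75-minute meeting can start as late as 12:35 and still end by 13:50.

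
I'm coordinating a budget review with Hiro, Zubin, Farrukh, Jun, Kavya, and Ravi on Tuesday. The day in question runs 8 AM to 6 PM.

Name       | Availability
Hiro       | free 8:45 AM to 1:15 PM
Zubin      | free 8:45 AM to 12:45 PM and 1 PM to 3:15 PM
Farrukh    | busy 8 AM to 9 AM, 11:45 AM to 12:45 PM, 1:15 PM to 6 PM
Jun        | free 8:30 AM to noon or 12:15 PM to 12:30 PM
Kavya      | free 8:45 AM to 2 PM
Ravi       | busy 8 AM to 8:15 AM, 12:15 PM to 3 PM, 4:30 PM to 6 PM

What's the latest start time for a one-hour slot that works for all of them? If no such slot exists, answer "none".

10:45

Hiro free: 08:45-13:15.
Zubin free: 08:45-12:45, 13:00-15:15.
Farrukh free: 09:00-11:45, 12:45-13:15 (invert busy blocks within the working day).
Jun free: 08:30-12:00, 12:15-12:30.
Kavya free: 08:45-14:00.
Ravi free: 08:15-12:15, 15:00-16:30 (invert busy blocks within the working day).
Hiro ∩ Zubin: 08:45-12:45, 13:00-13:15.
Hiro ∩ Zubin ∩ Farrukh: 09:00-11:45, 13:00-13:15.
Hiro ∩ Zubin ∩ Farrukh ∩ Jun: 09:00-11:45.
Hiro ∩ Zubin ∩ Farrukh ∩ Jun ∩ Kavya: 09:00-11:45.
Hiro ∩ Zubin ∩ Farrukh ∩ Jun ∩ Kavya ∩ Ravi: 09:00-11:45.
The last common window of at least 60 minutes is 09:00-11:45; a 60-minute meeting can start as late as 10:45 and still end by 11:45.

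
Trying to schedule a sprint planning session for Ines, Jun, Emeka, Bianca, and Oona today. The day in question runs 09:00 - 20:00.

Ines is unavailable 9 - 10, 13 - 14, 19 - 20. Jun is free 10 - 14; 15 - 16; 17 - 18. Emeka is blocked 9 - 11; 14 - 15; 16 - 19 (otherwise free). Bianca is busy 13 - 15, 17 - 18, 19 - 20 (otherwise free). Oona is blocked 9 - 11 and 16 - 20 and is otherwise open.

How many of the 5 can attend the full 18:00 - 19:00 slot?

Ines free: 10:00-13:00, 14:00-19:00 (invert busy blocks within the working day).
Jun free: 10:00-14:00, 15:00-16:00, 17:00-18:00.
Emeka free: 11:00-14:00, 15:00-16:00, 19:00-20:00 (invert busy blocks within the working day).
Bianca free: 09:00-13:00, 15:00-17:00, 18:00-19:00 (invert busy blocks within the working day).
Oona free: 11:00-16:00 (invert busy blocks within the working day).
Ines and Bianca can make the full 18:00-19:00 slot — that's 2.

2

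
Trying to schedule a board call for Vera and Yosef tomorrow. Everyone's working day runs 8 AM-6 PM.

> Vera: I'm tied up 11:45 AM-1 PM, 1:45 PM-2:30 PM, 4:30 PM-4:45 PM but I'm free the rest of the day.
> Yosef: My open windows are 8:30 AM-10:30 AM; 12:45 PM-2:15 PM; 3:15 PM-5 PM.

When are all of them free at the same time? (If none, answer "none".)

Vera free: 08:00-11:45, 13:00-13:45, 14:30-16:30, 16:45-18:00 (invert busy blocks within the working day).
Yosef free: 08:30-10:30, 12:45-14:15, 15:15-17:00.
Vera ∩ Yosef: 08:30-10:30, 13:00-13:45, 15:15-16:30, 16:45-17:00.

08:30-10:30, 13:00-13:45, 15:15-16:30, 16:45-17:00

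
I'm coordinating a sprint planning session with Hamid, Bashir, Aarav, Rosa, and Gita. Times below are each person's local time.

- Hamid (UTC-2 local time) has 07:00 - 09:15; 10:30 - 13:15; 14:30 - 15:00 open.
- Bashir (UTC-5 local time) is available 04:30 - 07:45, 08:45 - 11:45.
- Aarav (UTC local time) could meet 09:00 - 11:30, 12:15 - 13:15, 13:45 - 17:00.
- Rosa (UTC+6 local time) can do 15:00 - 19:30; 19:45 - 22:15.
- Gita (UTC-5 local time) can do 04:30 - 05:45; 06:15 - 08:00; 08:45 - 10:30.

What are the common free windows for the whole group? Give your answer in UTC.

Hamid in UTC: 09:00-11:15, 12:30-15:15, 16:30-17:00 (add 2h to convert from UTC-2).
Bashir in UTC: 09:30-12:45, 13:45-16:45 (add 5h to convert from UTC-5).
Aarav in UTC: 09:00-11:30, 12:15-13:15, 13:45-17:00.
Rosa in UTC: 09:00-13:30, 13:45-16:15 (subtract 6h to convert from UTC+6).
Gita in UTC: 09:30-10:45, 11:15-13:00, 13:45-15:30 (add 5h to convert from UTC-5).
Hamid ∩ Bashir: 09:30-11:15, 12:30-12:45, 13:45-15:15, 16:30-16:45.
Hamid ∩ Bashir ∩ Aarav: 09:30-11:15, 12:30-12:45, 13:45-15:15, 16:30-16:45.
Hamid ∩ Bashir ∩ Aarav ∩ Rosa: 09:30-11:15, 12:30-12:45, 13:45-15:15.
Hamid ∩ Bashir ∩ Aarav ∩ Rosa ∩ Gita: 09:30-10:45, 12:30-12:45, 13:45-15:15.
Those are the intersection windows.

09:30-10:45, 12:30-12:45, 13:45-15:15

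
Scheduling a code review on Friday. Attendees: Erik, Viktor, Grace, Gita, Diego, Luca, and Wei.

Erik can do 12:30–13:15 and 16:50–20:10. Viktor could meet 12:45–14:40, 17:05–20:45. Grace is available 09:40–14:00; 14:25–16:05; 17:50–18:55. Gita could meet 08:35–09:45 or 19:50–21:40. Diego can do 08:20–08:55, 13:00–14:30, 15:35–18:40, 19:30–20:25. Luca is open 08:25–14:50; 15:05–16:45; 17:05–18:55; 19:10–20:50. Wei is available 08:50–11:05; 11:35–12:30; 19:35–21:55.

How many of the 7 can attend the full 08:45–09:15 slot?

2

Gita and Luca can make the full 08:45-09:15 slot — that's 2.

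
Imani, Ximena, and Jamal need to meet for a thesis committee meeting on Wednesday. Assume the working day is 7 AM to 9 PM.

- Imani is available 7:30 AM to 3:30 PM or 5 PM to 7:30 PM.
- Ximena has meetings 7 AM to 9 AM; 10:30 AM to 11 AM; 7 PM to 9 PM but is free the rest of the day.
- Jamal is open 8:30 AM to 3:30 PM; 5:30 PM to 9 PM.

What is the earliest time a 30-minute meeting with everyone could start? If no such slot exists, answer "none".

09:00

Imani free: 07:30-15:30, 17:00-19:30.
Ximena free: 09:00-10:30, 11:00-19:00 (invert busy blocks within the working day).
Jamal free: 08:30-15:30, 17:30-21:00.
Imani ∩ Ximena: 09:00-10:30, 11:00-15:30, 17:00-19:00.
Imani ∩ Ximena ∩ Jamal: 09:00-10:30, 11:00-15:30, 17:30-19:00.
The first common window of at least 30 minutes is 09:00-10:30, so the earliest start is 09:00.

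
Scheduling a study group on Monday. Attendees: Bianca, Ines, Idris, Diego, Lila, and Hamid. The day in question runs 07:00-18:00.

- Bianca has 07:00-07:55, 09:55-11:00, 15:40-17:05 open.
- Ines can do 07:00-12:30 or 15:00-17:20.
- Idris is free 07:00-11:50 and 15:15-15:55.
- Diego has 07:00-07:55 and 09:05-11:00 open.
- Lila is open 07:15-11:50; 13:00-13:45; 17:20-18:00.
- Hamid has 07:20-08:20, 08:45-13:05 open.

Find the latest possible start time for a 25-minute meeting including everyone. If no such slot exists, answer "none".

10:35

Bianca ∩ Ines: 07:00-07:55, 09:55-11:00, 15:40-17:05.
Bianca ∩ Ines ∩ Idris: 07:00-07:55, 09:55-11:00, 15:40-15:55.
Bianca ∩ Ines ∩ Idris ∩ Diego: 07:00-07:55, 09:55-11:00.
Bianca ∩ Ines ∩ Idris ∩ Diego ∩ Lila: 07:15-07:55, 09:55-11:00.
Bianca ∩ Ines ∩ Idris ∩ Diego ∩ Lila ∩ Hamid: 07:20-07:55, 09:55-11:00.
So the common availability across everyone is 07:20-07:55, 09:55-11:00.
The last common window of at least 25 minutes is 09:55-11:00; a 25-minute meeting can start as late as 10:35 and still end by 11:00.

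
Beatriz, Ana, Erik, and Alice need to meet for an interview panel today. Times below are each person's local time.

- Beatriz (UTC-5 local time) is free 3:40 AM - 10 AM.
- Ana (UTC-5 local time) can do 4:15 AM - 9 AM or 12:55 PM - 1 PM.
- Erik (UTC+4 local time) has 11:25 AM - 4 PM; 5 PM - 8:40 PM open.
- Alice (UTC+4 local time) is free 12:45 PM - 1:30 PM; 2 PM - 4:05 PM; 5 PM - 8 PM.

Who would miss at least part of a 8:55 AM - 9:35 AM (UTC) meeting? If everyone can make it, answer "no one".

Alice, Ana

Beatriz in UTC: 08:40-15:00 (add 5h to convert from UTC-5).
Ana in UTC: 09:15-14:00, 17:55-18:00 (add 5h to convert from UTC-5).
Erik in UTC: 07:25-12:00, 13:00-16:40 (subtract 4h to convert from UTC+4).
Alice in UTC: 08:45-09:30, 10:00-12:05, 13:00-16:00 (subtract 4h to convert from UTC+4).
Beatriz: free for 08:55-09:35. Ana: not fully free for 08:55-09:35. Erik: free for 08:55-09:35. Alice: not fully free for 08:55-09:35.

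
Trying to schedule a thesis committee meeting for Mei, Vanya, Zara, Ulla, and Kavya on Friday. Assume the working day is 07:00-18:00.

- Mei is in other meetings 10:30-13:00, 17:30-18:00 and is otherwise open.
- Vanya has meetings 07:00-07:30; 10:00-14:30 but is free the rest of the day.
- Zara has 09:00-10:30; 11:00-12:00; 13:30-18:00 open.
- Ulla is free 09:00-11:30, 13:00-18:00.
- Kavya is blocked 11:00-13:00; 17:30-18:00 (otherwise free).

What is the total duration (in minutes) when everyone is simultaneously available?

Mei free: 07:00-10:30, 13:00-17:30 (invert busy blocks within the working day).
Vanya free: 07:30-10:00, 14:30-18:00 (invert busy blocks within the working day).
Zara free: 09:00-10:30, 11:00-12:00, 13:30-18:00.
Ulla free: 09:00-11:30, 13:00-18:00.
Kavya free: 07:00-11:00, 13:00-17:30 (invert busy blocks within the working day).
Mei ∩ Vanya: 07:30-10:00, 14:30-17:30.
Mei ∩ Vanya ∩ Zara: 09:00-10:00, 14:30-17:30.
Mei ∩ Vanya ∩ Zara ∩ Ulla: 09:00-10:00, 14:30-17:30.
Mei ∩ Vanya ∩ Zara ∩ Ulla ∩ Kavya: 09:00-10:00, 14:30-17:30.
Those are the intersection windows.
Summing the common windows: 60 + 180 = 240 minutes.

240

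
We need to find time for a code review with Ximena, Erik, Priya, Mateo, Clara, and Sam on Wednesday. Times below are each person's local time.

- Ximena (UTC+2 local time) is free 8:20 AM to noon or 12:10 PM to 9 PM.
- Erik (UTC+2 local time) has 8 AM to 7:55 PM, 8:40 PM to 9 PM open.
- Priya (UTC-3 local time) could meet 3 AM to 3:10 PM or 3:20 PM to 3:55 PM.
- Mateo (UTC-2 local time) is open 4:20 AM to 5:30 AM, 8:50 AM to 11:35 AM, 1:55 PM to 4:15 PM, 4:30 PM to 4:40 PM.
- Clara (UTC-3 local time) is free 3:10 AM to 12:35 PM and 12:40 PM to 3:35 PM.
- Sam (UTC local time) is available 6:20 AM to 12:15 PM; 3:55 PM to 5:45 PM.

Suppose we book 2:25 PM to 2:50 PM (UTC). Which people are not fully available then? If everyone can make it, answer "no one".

Ximena in UTC: 06:20-10:00, 10:10-19:00 (subtract 2h to convert from UTC+2).
Erik in UTC: 06:00-17:55, 18:40-19:00 (subtract 2h to convert from UTC+2).
Priya in UTC: 06:00-18:10, 18:20-18:55 (add 3h to convert from UTC-3).
Mateo in UTC: 06:20-07:30, 10:50-13:35, 15:55-18:15, 18:30-18:40 (add 2h to convert from UTC-2).
Clara in UTC: 06:10-15:35, 15:40-18:35 (add 3h to convert from UTC-3).
Sam in UTC: 06:20-12:15, 15:55-17:45.
Ximena: free for 14:25-14:50. Erik: free for 14:25-14:50. Priya: free for 14:25-14:50. Mateo: not fully free for 14:25-14:50. Clara: free for 14:25-14:50. Sam: not fully free for 14:25-14:50.

Mateo, Sam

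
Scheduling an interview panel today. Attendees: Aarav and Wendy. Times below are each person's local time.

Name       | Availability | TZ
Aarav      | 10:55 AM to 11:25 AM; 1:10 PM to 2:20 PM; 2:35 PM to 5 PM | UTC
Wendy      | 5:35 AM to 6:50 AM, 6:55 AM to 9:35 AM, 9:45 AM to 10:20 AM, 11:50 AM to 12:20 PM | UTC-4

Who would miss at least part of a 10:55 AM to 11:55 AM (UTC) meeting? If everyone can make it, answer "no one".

Aarav in UTC: 10:55-11:25, 13:10-14:20, 14:35-17:00.
Wendy in UTC: 09:35-10:50, 10:55-13:35, 13:45-14:20, 15:50-16:20 (add 4h to convert from UTC-4).
Aarav: not fully free for 10:55-11:55. Wendy: free for 10:55-11:55.

Aarav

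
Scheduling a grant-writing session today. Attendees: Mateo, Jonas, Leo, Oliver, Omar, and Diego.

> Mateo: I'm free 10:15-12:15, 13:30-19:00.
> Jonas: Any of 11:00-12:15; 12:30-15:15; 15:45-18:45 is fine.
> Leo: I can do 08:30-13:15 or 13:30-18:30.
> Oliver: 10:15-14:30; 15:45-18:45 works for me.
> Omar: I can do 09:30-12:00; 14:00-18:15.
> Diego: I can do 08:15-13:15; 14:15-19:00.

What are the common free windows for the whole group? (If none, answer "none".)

11:00-12:00, 14:15-14:30, 15:45-18:15

Mateo ∩ Jonas: 11:00-12:15, 13:30-15:15, 15:45-18:45.
Mateo ∩ Jonas ∩ Leo: 11:00-12:15, 13:30-15:15, 15:45-18:30.
Mateo ∩ Jonas ∩ Leo ∩ Oliver: 11:00-12:15, 13:30-14:30, 15:45-18:30.
Mateo ∩ Jonas ∩ Leo ∩ Oliver ∩ Omar: 11:00-12:00, 14:00-14:30, 15:45-18:15.
Mateo ∩ Jonas ∩ Leo ∩ Oliver ∩ Omar ∩ Diego: 11:00-12:00, 14:15-14:30, 15:45-18:15.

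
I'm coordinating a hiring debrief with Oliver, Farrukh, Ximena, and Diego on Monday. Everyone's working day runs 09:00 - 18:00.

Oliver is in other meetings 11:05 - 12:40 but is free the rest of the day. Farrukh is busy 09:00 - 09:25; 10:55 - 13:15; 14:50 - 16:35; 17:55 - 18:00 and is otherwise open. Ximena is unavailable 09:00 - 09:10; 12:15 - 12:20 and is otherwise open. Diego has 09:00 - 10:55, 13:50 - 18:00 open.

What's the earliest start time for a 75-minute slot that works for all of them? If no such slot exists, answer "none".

Oliver free: 09:00-11:05, 12:40-18:00 (invert busy blocks within the working day).
Farrukh free: 09:25-10:55, 13:15-14:50, 16:35-17:55 (invert busy blocks within the working day).
Ximena free: 09:10-12:15, 12:20-18:00 (invert busy blocks within the working day).
Diego free: 09:00-10:55, 13:50-18:00.
Oliver ∩ Farrukh: 09:25-10:55, 13:15-14:50, 16:35-17:55.
Oliver ∩ Farrukh ∩ Ximena: 09:25-10:55, 13:15-14:50, 16:35-17:55.
Oliver ∩ Farrukh ∩ Ximena ∩ Diego: 09:25-10:55, 13:50-14:50, 16:35-17:55.
Those are the intersection windows.
The first common window of at least 75 minutes is 09:25-10:55, so the earliest start is 09:25.

09:25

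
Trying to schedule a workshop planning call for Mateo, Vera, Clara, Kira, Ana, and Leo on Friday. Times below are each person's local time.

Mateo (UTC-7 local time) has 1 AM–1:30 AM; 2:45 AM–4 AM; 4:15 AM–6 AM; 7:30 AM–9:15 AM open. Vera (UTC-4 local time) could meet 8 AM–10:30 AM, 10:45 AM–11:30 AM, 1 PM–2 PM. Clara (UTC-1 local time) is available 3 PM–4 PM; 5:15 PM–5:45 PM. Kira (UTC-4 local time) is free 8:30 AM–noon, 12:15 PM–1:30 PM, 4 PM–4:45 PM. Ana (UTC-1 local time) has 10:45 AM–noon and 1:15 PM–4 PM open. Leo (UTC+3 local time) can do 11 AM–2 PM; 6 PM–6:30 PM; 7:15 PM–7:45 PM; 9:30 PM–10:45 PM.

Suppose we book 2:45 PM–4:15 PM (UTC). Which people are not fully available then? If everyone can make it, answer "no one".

Clara, Kira, Leo, Vera

Mateo in UTC: 08:00-08:30, 09:45-11:00, 11:15-13:00, 14:30-16:15 (add 7h to convert from UTC-7).
Vera in UTC: 12:00-14:30, 14:45-15:30, 17:00-18:00 (add 4h to convert from UTC-4).
Clara in UTC: 16:00-17:00, 18:15-18:45 (add 1h to convert from UTC-1).
Kira in UTC: 12:30-16:00, 16:15-17:30, 20:00-20:45 (add 4h to convert from UTC-4).
Ana in UTC: 11:45-13:00, 14:15-17:00 (add 1h to convert from UTC-1).
Leo in UTC: 08:00-11:00, 15:00-15:30, 16:15-16:45, 18:30-19:45 (subtract 3h to convert from UTC+3).
Mateo: free for 14:45-16:15. Vera: not fully free for 14:45-16:15. Clara: not fully free for 14:45-16:15. Kira: not fully free for 14:45-16:15. Ana: free for 14:45-16:15. Leo: not fully free for 14:45-16:15.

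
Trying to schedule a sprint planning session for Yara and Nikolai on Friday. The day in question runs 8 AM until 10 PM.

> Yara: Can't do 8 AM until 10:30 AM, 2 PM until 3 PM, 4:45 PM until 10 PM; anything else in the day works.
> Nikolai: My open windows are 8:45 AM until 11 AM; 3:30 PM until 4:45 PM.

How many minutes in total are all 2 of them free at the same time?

105

Yara free: 10:30-14:00, 15:00-16:45 (invert busy blocks within the working day).
Nikolai free: 08:45-11:00, 15:30-16:45.
Yara ∩ Nikolai: 10:30-11:00, 15:30-16:45.
Summing the common windows: 30 + 75 = 105 minutes.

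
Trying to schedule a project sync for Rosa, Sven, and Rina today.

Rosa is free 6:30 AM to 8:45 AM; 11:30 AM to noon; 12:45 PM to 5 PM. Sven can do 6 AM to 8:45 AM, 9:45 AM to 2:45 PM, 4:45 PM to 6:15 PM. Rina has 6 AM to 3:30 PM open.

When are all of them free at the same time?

Rosa ∩ Sven: 06:30-08:45, 11:30-12:00, 12:45-14:45, 16:45-17:00.
Rosa ∩ Sven ∩ Rina: 06:30-08:45, 11:30-12:00, 12:45-14:45.

06:30-08:45, 11:30-12:00, 12:45-14:45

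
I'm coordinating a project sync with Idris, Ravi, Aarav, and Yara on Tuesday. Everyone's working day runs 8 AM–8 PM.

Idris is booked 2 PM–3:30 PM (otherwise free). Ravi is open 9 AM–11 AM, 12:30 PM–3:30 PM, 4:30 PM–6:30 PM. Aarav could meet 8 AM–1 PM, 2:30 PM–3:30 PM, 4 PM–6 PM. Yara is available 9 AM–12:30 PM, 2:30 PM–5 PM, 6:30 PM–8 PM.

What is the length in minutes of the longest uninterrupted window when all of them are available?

Idris free: 08:00-14:00, 15:30-20:00 (invert busy blocks within the working day).
Ravi free: 09:00-11:00, 12:30-15:30, 16:30-18:30.
Aarav free: 08:00-13:00, 14:30-15:30, 16:00-18:00.
Yara free: 09:00-12:30, 14:30-17:00, 18:30-20:00.
Idris ∩ Ravi: 09:00-11:00, 12:30-14:00, 16:30-18:30.
Idris ∩ Ravi ∩ Aarav: 09:00-11:00, 12:30-13:00, 16:30-18:00.
Idris ∩ Ravi ∩ Aarav ∩ Yara: 09:00-11:00, 16:30-17:00.
The longest is 09:00-11:00 at 120 minutes.

120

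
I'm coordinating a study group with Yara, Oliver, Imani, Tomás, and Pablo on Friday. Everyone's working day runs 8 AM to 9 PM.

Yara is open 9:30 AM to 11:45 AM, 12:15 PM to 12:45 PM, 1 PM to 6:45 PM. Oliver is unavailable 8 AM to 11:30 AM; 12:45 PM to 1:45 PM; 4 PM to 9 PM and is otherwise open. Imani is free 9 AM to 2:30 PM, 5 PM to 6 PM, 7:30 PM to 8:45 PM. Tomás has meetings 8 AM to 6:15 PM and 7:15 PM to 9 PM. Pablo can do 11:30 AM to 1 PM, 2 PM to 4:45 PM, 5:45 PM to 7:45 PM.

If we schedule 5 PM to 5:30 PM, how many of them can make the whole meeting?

Yara free: 09:30-11:45, 12:15-12:45, 13:00-18:45.
Oliver free: 11:30-12:45, 13:45-16:00 (invert busy blocks within the working day).
Imani free: 09:00-14:30, 17:00-18:00, 19:30-20:45.
Tomás free: 18:15-19:15 (invert busy blocks within the working day).
Pablo free: 11:30-13:00, 14:00-16:45, 17:45-19:45.
Yara and Imani can make the full 17:00-17:30 slot — that's 2.

2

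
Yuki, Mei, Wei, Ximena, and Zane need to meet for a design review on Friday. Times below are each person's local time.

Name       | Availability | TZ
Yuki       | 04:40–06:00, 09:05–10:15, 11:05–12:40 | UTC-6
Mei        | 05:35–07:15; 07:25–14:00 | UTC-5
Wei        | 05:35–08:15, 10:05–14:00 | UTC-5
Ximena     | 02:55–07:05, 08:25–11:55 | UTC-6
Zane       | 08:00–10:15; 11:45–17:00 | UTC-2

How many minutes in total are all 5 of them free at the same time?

Yuki in UTC: 10:40-12:00, 15:05-16:15, 17:05-18:40 (add 6h to convert from UTC-6).
Mei in UTC: 10:35-12:15, 12:25-19:00 (add 5h to convert from UTC-5).
Wei in UTC: 10:35-13:15, 15:05-19:00 (add 5h to convert from UTC-5).
Ximena in UTC: 08:55-13:05, 14:25-17:55 (add 6h to convert from UTC-6).
Zane in UTC: 10:00-12:15, 13:45-19:00 (add 2h to convert from UTC-2).
Yuki ∩ Mei: 10:40-12:00, 15:05-16:15, 17:05-18:40.
Yuki ∩ Mei ∩ Wei: 10:40-12:00, 15:05-16:15, 17:05-18:40.
Yuki ∩ Mei ∩ Wei ∩ Ximena: 10:40-12:00, 15:05-16:15, 17:05-17:55.
Yuki ∩ Mei ∩ Wei ∩ Ximena ∩ Zane: 10:40-12:00, 15:05-16:15, 17:05-17:55.
Summing the common windows: 80 + 70 + 50 = 200 minutes.

200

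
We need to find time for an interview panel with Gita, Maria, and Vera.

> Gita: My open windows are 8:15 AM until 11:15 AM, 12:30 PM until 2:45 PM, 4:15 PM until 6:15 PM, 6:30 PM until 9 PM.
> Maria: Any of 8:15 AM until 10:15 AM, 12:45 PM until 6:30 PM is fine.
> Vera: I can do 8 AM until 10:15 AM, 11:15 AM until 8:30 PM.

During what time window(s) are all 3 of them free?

Gita ∩ Maria: 08:15-10:15, 12:45-14:45, 16:15-18:15.
Gita ∩ Maria ∩ Vera: 08:15-10:15, 12:45-14:45, 16:15-18:15.

08:15-10:15, 12:45-14:45, 16:15-18:15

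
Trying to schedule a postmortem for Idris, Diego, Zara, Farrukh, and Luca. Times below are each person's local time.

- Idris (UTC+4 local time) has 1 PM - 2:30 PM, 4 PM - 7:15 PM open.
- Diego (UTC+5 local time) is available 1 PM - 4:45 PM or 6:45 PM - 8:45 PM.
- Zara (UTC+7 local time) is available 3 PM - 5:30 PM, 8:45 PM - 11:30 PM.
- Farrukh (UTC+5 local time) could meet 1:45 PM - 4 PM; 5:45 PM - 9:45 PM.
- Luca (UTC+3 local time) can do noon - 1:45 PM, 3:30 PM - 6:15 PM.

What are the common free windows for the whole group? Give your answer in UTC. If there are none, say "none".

Idris in UTC: 09:00-10:30, 12:00-15:15 (subtract 4h to convert from UTC+4).
Diego in UTC: 08:00-11:45, 13:45-15:45 (subtract 5h to convert from UTC+5).
Zara in UTC: 08:00-10:30, 13:45-16:30 (subtract 7h to convert from UTC+7).
Farrukh in UTC: 08:45-11:00, 12:45-16:45 (subtract 5h to convert from UTC+5).
Luca in UTC: 09:00-10:45, 12:30-15:15 (subtract 3h to convert from UTC+3).
Idris ∩ Diego: 09:00-10:30, 13:45-15:15.
Idris ∩ Diego ∩ Zara: 09:00-10:30, 13:45-15:15.
Idris ∩ Diego ∩ Zara ∩ Farrukh: 09:00-10:30, 13:45-15:15.
Idris ∩ Diego ∩ Zara ∩ Farrukh ∩ Luca: 09:00-10:30, 13:45-15:15.

09:00-10:30, 13:45-15:15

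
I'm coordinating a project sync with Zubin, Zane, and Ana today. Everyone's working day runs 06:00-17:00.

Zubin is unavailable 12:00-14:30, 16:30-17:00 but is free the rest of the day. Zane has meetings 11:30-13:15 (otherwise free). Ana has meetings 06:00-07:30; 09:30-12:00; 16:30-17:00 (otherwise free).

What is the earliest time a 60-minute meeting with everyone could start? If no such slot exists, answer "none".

Zubin free: 06:00-12:00, 14:30-16:30 (invert busy blocks within the working day).
Zane free: 06:00-11:30, 13:15-17:00 (invert busy blocks within the working day).
Ana free: 07:30-09:30, 12:00-16:30 (invert busy blocks within the working day).
Zubin ∩ Zane: 06:00-11:30, 14:30-16:30.
Zubin ∩ Zane ∩ Ana: 07:30-09:30, 14:30-16:30.
The first common window of at least 60 minutes is 07:30-09:30, so the earliest start is 07:30.

07:30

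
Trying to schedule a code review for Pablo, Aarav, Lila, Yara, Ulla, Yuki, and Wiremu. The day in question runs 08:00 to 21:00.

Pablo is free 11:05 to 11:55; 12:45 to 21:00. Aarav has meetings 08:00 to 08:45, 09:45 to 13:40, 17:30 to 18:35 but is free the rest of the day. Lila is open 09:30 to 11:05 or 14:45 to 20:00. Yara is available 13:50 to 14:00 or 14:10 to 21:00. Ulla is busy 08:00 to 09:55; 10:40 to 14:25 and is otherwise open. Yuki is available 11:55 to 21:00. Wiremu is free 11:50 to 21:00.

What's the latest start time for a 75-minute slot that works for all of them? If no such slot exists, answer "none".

Pablo free: 11:05-11:55, 12:45-21:00.
Aarav free: 08:45-09:45, 13:40-17:30, 18:35-21:00 (invert busy blocks within the working day).
Lila free: 09:30-11:05, 14:45-20:00.
Yara free: 13:50-14:00, 14:10-21:00.
Ulla free: 09:55-10:40, 14:25-21:00 (invert busy blocks within the working day).
Yuki free: 11:55-21:00.
Wiremu free: 11:50-21:00.
Pablo ∩ Aarav: 13:40-17:30, 18:35-21:00.
Pablo ∩ Aarav ∩ Lila: 14:45-17:30, 18:35-20:00.
Pablo ∩ Aarav ∩ Lila ∩ Yara: 14:45-17:30, 18:35-20:00.
Pablo ∩ Aarav ∩ Lila ∩ Yara ∩ Ulla: 14:45-17:30, 18:35-20:00.
Pablo ∩ Aarav ∩ Lila ∩ Yara ∩ Ulla ∩ Yuki: 14:45-17:30, 18:35-20:00.
Pablo ∩ Aarav ∩ Lila ∩ Yara ∩ Ulla ∩ Yuki ∩ Wiremu: 14:45-17:30, 18:35-20:00.
The last common window of at least 75 minutes is 18:35-20:00; a 75-minute meeting can start as late as 18:45 and still end by 20:00.

18:45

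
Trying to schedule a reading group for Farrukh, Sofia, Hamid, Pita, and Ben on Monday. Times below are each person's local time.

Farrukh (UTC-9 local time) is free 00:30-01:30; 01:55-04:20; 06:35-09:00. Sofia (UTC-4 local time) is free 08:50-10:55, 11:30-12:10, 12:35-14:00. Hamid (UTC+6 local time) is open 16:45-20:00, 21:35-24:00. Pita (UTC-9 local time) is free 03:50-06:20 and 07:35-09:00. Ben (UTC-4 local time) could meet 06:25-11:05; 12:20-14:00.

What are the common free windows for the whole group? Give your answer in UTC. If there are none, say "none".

Farrukh in UTC: 09:30-10:30, 10:55-13:20, 15:35-18:00 (add 9h to convert from UTC-9).
Sofia in UTC: 12:50-14:55, 15:30-16:10, 16:35-18:00 (add 4h to convert from UTC-4).
Hamid in UTC: 10:45-14:00, 15:35-18:00 (subtract 6h to convert from UTC+6).
Pita in UTC: 12:50-15:20, 16:35-18:00 (add 9h to convert from UTC-9).
Ben in UTC: 10:25-15:05, 16:20-18:00 (add 4h to convert from UTC-4).
Farrukh ∩ Sofia: 12:50-13:20, 15:35-16:10, 16:35-18:00.
Farrukh ∩ Sofia ∩ Hamid: 12:50-13:20, 15:35-16:10, 16:35-18:00.
Farrukh ∩ Sofia ∩ Hamid ∩ Pita: 12:50-13:20, 16:35-18:00.
Farrukh ∩ Sofia ∩ Hamid ∩ Pita ∩ Ben: 12:50-13:20, 16:35-18:00.

12:50-13:20, 16:35-18:00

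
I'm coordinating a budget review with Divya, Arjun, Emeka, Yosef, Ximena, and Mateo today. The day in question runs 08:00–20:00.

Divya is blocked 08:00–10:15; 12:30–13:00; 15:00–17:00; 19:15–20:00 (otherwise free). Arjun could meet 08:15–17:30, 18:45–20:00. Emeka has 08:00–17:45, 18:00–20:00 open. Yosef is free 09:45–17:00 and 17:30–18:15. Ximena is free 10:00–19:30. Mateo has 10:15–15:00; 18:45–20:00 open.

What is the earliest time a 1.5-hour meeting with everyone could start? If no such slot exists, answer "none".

Divya free: 10:15-12:30, 13:00-15:00, 17:00-19:15 (invert busy blocks within the working day).
Arjun free: 08:15-17:30, 18:45-20:00.
Emeka free: 08:00-17:45, 18:00-20:00.
Yosef free: 09:45-17:00, 17:30-18:15.
Ximena free: 10:00-19:30.
Mateo free: 10:15-15:00, 18:45-20:00.
Divya ∩ Arjun: 10:15-12:30, 13:00-15:00, 17:00-17:30, 18:45-19:15.
Divya ∩ Arjun ∩ Emeka: 10:15-12:30, 13:00-15:00, 17:00-17:30, 18:45-19:15.
Divya ∩ Arjun ∩ Emeka ∩ Yosef: 10:15-12:30, 13:00-15:00.
Divya ∩ Arjun ∩ Emeka ∩ Yosef ∩ Ximena: 10:15-12:30, 13:00-15:00.
Divya ∩ Arjun ∩ Emeka ∩ Yosef ∩ Ximena ∩ Mateo: 10:15-12:30, 13:00-15:00.
Those are the intersection windows.
The first common window of at least 90 minutes is 10:15-12:30, so the earliest start is 10:15.

10:15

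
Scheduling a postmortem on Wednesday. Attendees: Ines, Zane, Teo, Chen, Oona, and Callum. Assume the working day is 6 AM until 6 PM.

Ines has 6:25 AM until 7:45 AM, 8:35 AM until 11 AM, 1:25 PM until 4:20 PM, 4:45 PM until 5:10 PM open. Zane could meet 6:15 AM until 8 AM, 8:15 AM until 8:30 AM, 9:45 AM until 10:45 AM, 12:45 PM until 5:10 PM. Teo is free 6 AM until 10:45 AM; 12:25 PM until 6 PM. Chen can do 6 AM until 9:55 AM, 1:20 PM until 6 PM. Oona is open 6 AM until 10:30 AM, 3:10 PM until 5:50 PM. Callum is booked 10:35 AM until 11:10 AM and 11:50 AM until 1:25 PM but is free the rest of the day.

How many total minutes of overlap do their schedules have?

185

Ines free: 06:25-07:45, 08:35-11:00, 13:25-16:20, 16:45-17:10.
Zane free: 06:15-08:00, 08:15-08:30, 09:45-10:45, 12:45-17:10.
Teo free: 06:00-10:45, 12:25-18:00.
Chen free: 06:00-09:55, 13:20-18:00.
Oona free: 06:00-10:30, 15:10-17:50.
Callum free: 06:00-10:35, 11:10-11:50, 13:25-18:00 (invert busy blocks within the working day).
Ines ∩ Zane: 06:25-07:45, 09:45-10:45, 13:25-16:20, 16:45-17:10.
Ines ∩ Zane ∩ Teo: 06:25-07:45, 09:45-10:45, 13:25-16:20, 16:45-17:10.
Ines ∩ Zane ∩ Teo ∩ Chen: 06:25-07:45, 09:45-09:55, 13:25-16:20, 16:45-17:10.
Ines ∩ Zane ∩ Teo ∩ Chen ∩ Oona: 06:25-07:45, 09:45-09:55, 15:10-16:20, 16:45-17:10.
Ines ∩ Zane ∩ Teo ∩ Chen ∩ Oona ∩ Callum: 06:25-07:45, 09:45-09:55, 15:10-16:20, 16:45-17:10.
Summing the common windows: 80 + 10 + 70 + 25 = 185 minutes.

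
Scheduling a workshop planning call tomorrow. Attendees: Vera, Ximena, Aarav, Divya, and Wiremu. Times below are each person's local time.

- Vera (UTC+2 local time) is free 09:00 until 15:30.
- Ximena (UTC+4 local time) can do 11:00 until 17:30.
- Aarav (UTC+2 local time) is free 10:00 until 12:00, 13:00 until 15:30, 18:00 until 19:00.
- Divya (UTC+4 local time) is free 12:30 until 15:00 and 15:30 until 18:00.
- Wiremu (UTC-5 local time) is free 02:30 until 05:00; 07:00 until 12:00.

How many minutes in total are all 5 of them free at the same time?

Vera in UTC: 07:00-13:30 (subtract 2h to convert from UTC+2).
Ximena in UTC: 07:00-13:30 (subtract 4h to convert from UTC+4).
Aarav in UTC: 08:00-10:00, 11:00-13:30, 16:00-17:00 (subtract 2h to convert from UTC+2).
Divya in UTC: 08:30-11:00, 11:30-14:00 (subtract 4h to convert from UTC+4).
Wiremu in UTC: 07:30-10:00, 12:00-17:00 (add 5h to convert from UTC-5).
Vera ∩ Ximena: 07:00-13:30.
Vera ∩ Ximena ∩ Aarav: 08:00-10:00, 11:00-13:30.
Vera ∩ Ximena ∩ Aarav ∩ Divya: 08:30-10:00, 11:30-13:30.
Vera ∩ Ximena ∩ Aarav ∩ Divya ∩ Wiremu: 08:30-10:00, 12:00-13:30.
Summing the common windows: 90 + 90 = 180 minutes.

180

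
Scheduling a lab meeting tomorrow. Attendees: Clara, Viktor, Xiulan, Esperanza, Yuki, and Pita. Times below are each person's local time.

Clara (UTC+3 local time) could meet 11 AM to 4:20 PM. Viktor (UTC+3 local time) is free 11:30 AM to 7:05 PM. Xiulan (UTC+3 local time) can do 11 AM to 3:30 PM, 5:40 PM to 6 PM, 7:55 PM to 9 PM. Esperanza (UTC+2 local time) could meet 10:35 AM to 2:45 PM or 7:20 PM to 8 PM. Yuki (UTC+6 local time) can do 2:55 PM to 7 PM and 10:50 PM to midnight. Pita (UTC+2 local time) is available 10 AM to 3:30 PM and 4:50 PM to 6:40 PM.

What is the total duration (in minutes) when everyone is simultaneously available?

Clara in UTC: 08:00-13:20 (subtract 3h to convert from UTC+3).
Viktor in UTC: 08:30-16:05 (subtract 3h to convert from UTC+3).
Xiulan in UTC: 08:00-12:30, 14:40-15:00, 16:55-18:00 (subtract 3h to convert from UTC+3).
Esperanza in UTC: 08:35-12:45, 17:20-18:00 (subtract 2h to convert from UTC+2).
Yuki in UTC: 08:55-13:00, 16:50-18:00 (subtract 6h to convert from UTC+6).
Pita in UTC: 08:00-13:30, 14:50-16:40 (subtract 2h to convert from UTC+2).
Clara ∩ Viktor: 08:30-13:20.
Clara ∩ Viktor ∩ Xiulan: 08:30-12:30.
Clara ∩ Viktor ∩ Xiulan ∩ Esperanza: 08:35-12:30.
Clara ∩ Viktor ∩ Xiulan ∩ Esperanza ∩ Yuki: 08:55-12:30.
Clara ∩ Viktor ∩ Xiulan ∩ Esperanza ∩ Yuki ∩ Pita: 08:55-12:30.
Those are the intersection windows.
That's a single block of 215 minutes.

215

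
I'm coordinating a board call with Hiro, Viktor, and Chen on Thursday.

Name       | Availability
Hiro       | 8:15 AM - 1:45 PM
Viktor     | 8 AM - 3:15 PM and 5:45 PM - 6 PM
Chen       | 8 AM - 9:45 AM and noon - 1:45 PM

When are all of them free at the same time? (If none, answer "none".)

Hiro ∩ Viktor: 08:15-13:45.
Hiro ∩ Viktor ∩ Chen: 08:15-09:45, 12:00-13:45.

08:15-09:45, 12:00-13:45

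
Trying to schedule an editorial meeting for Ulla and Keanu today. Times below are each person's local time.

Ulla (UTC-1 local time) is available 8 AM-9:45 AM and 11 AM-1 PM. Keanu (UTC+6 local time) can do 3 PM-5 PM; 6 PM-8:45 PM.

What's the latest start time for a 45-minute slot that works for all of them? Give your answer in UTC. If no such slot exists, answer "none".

Ulla in UTC: 09:00-10:45, 12:00-14:00 (add 1h to convert from UTC-1).
Keanu in UTC: 09:00-11:00, 12:00-14:45 (subtract 6h to convert from UTC+6).
Ulla ∩ Keanu: 09:00-10:45, 12:00-14:00.
The last common window of at least 45 minutes is 12:00-14:00; a 45-minute meeting can start as late as 13:15 and still end by 14:00.

13:15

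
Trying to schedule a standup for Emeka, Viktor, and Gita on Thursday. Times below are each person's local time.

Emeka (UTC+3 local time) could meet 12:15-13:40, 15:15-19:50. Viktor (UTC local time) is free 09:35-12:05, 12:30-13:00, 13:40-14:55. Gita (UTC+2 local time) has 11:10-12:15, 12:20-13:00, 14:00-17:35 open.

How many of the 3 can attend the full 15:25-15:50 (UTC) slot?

Emeka in UTC: 09:15-10:40, 12:15-16:50 (subtract 3h to convert from UTC+3).
Viktor in UTC: 09:35-12:05, 12:30-13:00, 13:40-14:55.
Gita in UTC: 09:10-10:15, 10:20-11:00, 12:00-15:35 (subtract 2h to convert from UTC+2).
Emeka can make the full 15:25-15:50 slot — that's 1.

1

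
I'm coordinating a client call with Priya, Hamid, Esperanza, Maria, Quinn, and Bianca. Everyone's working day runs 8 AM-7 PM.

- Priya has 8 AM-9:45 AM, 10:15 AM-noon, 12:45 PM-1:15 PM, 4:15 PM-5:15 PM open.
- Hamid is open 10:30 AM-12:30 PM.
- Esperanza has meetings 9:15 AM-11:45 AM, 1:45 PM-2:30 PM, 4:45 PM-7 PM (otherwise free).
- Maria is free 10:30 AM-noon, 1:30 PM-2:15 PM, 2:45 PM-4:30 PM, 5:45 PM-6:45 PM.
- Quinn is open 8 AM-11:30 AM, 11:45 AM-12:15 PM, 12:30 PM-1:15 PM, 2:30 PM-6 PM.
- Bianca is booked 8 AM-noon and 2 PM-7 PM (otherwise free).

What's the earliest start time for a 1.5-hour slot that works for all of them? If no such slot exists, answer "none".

Priya free: 08:00-09:45, 10:15-12:00, 12:45-13:15, 16:15-17:15.
Hamid free: 10:30-12:30.
Esperanza free: 08:00-09:15, 11:45-13:45, 14:30-16:45 (invert busy blocks within the working day).
Maria free: 10:30-12:00, 13:30-14:15, 14:45-16:30, 17:45-18:45.
Quinn free: 08:00-11:30, 11:45-12:15, 12:30-13:15, 14:30-18:00.
Bianca free: 12:00-14:00 (invert busy blocks within the working day).
Priya ∩ Hamid: 10:30-12:00.
Priya ∩ Hamid ∩ Esperanza: 11:45-12:00.
Priya ∩ Hamid ∩ Esperanza ∩ Maria: 11:45-12:00.
Priya ∩ Hamid ∩ Esperanza ∩ Maria ∩ Quinn: 11:45-12:00.
Priya ∩ Hamid ∩ Esperanza ∩ Maria ∩ Quinn ∩ Bianca: ∅.
There is no time when everyone is free.
No common window is at least 90 minutes long.

none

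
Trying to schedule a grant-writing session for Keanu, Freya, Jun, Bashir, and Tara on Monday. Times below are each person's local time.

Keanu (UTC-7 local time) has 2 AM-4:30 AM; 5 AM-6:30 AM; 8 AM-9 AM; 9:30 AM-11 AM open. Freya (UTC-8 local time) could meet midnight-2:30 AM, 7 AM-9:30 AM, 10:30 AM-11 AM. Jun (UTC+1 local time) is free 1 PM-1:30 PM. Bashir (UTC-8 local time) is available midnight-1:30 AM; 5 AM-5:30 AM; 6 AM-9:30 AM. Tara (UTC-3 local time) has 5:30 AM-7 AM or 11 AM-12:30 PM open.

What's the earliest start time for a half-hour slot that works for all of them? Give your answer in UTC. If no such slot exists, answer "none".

Keanu in UTC: 09:00-11:30, 12:00-13:30, 15:00-16:00, 16:30-18:00 (add 7h to convert from UTC-7).
Freya in UTC: 08:00-10:30, 15:00-17:30, 18:30-19:00 (add 8h to convert from UTC-8).
Jun in UTC: 12:00-12:30 (subtract 1h to convert from UTC+1).
Bashir in UTC: 08:00-09:30, 13:00-13:30, 14:00-17:30 (add 8h to convert from UTC-8).
Tara in UTC: 08:30-10:00, 14:00-15:30 (add 3h to convert from UTC-3).
Keanu ∩ Freya: 09:00-10:30, 15:00-16:00, 16:30-17:30.
Keanu ∩ Freya ∩ Jun: ∅.
Keanu ∩ Freya ∩ Jun ∩ Bashir: ∅.
Keanu ∩ Freya ∩ Jun ∩ Bashir ∩ Tara: ∅.
There is no time when everyone is free.
No common window is at least 30 minutes long.

none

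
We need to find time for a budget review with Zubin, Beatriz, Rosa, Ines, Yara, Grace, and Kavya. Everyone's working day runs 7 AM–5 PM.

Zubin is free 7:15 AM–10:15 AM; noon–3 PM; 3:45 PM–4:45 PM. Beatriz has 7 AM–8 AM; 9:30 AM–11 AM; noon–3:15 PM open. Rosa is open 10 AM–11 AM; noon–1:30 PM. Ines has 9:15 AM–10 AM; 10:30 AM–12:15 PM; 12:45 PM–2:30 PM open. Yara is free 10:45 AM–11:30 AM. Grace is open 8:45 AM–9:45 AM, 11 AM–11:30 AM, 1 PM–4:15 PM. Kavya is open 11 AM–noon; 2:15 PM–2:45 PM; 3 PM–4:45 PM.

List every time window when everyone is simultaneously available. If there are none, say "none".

Zubin ∩ Beatriz: 07:15-08:00, 09:30-10:15, 12:00-15:00.
Zubin ∩ Beatriz ∩ Rosa: 10:00-10:15, 12:00-13:30.
Zubin ∩ Beatriz ∩ Rosa ∩ Ines: 12:00-12:15, 12:45-13:30.
Zubin ∩ Beatriz ∩ Rosa ∩ Ines ∩ Yara: ∅.
Zubin ∩ Beatriz ∩ Rosa ∩ Ines ∩ Yara ∩ Grace: ∅.
Zubin ∩ Beatriz ∩ Rosa ∩ Ines ∩ Yara ∩ Grace ∩ Kavya: ∅.
There is no time when everyone is free.

none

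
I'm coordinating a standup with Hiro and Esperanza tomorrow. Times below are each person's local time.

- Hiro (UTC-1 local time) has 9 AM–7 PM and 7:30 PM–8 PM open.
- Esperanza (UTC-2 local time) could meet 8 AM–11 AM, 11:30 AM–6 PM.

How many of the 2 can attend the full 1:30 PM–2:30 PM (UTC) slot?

Hiro in UTC: 10:00-20:00, 20:30-21:00 (add 1h to convert from UTC-1).
Esperanza in UTC: 10:00-13:00, 13:30-20:00 (add 2h to convert from UTC-2).
Hiro and Esperanza can make the full 13:30-14:30 slot — that's 2.

2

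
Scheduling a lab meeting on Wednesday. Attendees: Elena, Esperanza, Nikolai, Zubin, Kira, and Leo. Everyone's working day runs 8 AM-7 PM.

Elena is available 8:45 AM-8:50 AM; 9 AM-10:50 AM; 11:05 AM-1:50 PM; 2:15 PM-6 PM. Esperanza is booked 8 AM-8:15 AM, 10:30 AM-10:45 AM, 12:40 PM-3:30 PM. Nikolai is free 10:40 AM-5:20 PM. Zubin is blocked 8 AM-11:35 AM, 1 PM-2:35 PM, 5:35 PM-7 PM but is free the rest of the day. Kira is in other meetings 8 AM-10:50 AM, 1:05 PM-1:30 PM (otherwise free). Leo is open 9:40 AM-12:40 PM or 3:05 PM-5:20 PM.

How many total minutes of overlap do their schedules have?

175

Elena free: 08:45-08:50, 09:00-10:50, 11:05-13:50, 14:15-18:00.
Esperanza free: 08:15-10:30, 10:45-12:40, 15:30-19:00 (invert busy blocks within the working day).
Nikolai free: 10:40-17:20.
Zubin free: 11:35-13:00, 14:35-17:35 (invert busy blocks within the working day).
Kira free: 10:50-13:05, 13:30-19:00 (invert busy blocks within the working day).
Leo free: 09:40-12:40, 15:05-17:20.
Elena ∩ Esperanza: 08:45-08:50, 09:00-10:30, 10:45-10:50, 11:05-12:40, 15:30-18:00.
Elena ∩ Esperanza ∩ Nikolai: 10:45-10:50, 11:05-12:40, 15:30-17:20.
Elena ∩ Esperanza ∩ Nikolai ∩ Zubin: 11:35-12:40, 15:30-17:20.
Elena ∩ Esperanza ∩ Nikolai ∩ Zubin ∩ Kira: 11:35-12:40, 15:30-17:20.
Elena ∩ Esperanza ∩ Nikolai ∩ Zubin ∩ Kira ∩ Leo: 11:35-12:40, 15:30-17:20.
Summing the common windows: 65 + 110 = 175 minutes.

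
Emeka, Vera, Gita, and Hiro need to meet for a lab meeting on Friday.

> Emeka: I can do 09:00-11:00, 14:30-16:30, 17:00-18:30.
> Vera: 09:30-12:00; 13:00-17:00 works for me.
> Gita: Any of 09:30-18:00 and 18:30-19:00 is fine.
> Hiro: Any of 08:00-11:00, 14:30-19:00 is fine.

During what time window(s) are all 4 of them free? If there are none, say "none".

09:30-11:00, 14:30-16:30

Emeka ∩ Vera: 09:30-11:00, 14:30-16:30.
Emeka ∩ Vera ∩ Gita: 09:30-11:00, 14:30-16:30.
Emeka ∩ Vera ∩ Gita ∩ Hiro: 09:30-11:00, 14:30-16:30.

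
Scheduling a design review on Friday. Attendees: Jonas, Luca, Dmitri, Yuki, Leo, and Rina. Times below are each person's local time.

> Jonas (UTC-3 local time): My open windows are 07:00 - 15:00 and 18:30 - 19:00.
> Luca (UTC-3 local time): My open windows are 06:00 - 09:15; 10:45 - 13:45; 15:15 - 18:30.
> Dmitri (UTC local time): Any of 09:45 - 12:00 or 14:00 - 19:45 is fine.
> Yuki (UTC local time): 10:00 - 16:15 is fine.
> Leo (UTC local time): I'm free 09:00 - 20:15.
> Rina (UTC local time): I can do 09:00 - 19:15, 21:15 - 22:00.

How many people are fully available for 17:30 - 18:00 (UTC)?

4

Jonas in UTC: 10:00-18:00, 21:30-22:00 (add 3h to convert from UTC-3).
Luca in UTC: 09:00-12:15, 13:45-16:45, 18:15-21:30 (add 3h to convert from UTC-3).
Dmitri in UTC: 09:45-12:00, 14:00-19:45.
Yuki in UTC: 10:00-16:15.
Leo in UTC: 09:00-20:15.
Rina in UTC: 09:00-19:15, 21:15-22:00.
Jonas, Dmitri, Leo, and Rina can make the full 17:30-18:00 slot — that's 4.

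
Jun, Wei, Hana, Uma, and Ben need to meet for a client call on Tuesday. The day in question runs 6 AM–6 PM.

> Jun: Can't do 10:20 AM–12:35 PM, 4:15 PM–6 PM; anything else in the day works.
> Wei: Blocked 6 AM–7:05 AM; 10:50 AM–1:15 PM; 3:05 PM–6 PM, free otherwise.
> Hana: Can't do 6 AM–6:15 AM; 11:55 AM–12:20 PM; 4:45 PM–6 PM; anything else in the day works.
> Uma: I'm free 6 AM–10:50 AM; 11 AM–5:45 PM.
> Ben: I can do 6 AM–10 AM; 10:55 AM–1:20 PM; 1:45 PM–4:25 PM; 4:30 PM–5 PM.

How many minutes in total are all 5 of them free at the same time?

260

Jun free: 06:00-10:20, 12:35-16:15 (invert busy blocks within the working day).
Wei free: 07:05-10:50, 13:15-15:05 (invert busy blocks within the working day).
Hana free: 06:15-11:55, 12:20-16:45 (invert busy blocks within the working day).
Uma free: 06:00-10:50, 11:00-17:45.
Ben free: 06:00-10:00, 10:55-13:20, 13:45-16:25, 16:30-17:00.
Jun ∩ Wei: 07:05-10:20, 13:15-15:05.
Jun ∩ Wei ∩ Hana: 07:05-10:20, 13:15-15:05.
Jun ∩ Wei ∩ Hana ∩ Uma: 07:05-10:20, 13:15-15:05.
Jun ∩ Wei ∩ Hana ∩ Uma ∩ Ben: 07:05-10:00, 13:15-13:20, 13:45-15:05.
Summing the common windows: 175 + 5 + 80 = 260 minutes.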